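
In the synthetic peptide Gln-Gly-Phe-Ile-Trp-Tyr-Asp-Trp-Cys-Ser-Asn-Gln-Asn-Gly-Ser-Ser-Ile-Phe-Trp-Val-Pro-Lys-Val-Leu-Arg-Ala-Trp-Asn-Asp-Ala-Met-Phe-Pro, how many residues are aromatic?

Phenylalanine (F), tryptophan (W), and tyrosine (Y) have aromatic ring side chains.
Matching residues: Phe3, Trp5, Tyr6, Trp8, Phe18, Trp19, Trp27, Phe32.

8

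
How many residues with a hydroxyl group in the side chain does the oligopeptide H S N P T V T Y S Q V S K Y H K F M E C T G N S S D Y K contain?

11

S, T, and Y are the three residues with a side-chain hydroxyl.
Matching residues: S2, T5, T7, Y8, S9, S12, Y14, T21, S24, S25, Y27.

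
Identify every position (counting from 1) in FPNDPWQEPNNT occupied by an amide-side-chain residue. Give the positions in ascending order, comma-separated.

Matching residues: N3, Q7, N10, N11.

3, 7, 10, 11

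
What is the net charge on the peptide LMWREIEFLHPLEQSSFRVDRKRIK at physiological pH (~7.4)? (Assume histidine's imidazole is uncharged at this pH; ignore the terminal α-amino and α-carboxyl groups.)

At pH ~7.4 the Lys and Arg side chains are protonated (+1), the Asp and Glu side chains are deprotonated (−1), and with His taken as neutral all other side chains carry no charge.
Positive (K, R): R4, R18, R21, K22, R23, K25 → +6.
Negative (D, E): E5, E7, E13, D20 → −4.
Net charge = (+6) + (−4) = +2.

+2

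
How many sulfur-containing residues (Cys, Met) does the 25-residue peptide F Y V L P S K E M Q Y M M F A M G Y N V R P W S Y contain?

4

Matching residues: M9, M12, M13, M16.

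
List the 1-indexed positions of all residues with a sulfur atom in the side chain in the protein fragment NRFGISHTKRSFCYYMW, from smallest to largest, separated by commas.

13, 16

Cysteine (C, thiol) and methionine (M, thioether) are the two sulfur-containing amino acids.
Matching residues: C13, M16.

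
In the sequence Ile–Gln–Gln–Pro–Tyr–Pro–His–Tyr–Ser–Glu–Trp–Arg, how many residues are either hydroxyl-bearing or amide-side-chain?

5

Hydroxyl-bearing: S, T, Y. Amide-side-chain: N, Q.
Hydroxyl-bearing residues here: Tyr5, Tyr8, Ser9 (3).
Amide-side-chain residues here: Gln2, Gln3 (2).
The two groups share no amino acid, so total = 3 + 2 = 5.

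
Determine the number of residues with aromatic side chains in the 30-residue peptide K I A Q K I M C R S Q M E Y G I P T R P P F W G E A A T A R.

F, W, and Y each carry an aromatic ring on the side chain.
Matching residues: Y14, F22, W23.

3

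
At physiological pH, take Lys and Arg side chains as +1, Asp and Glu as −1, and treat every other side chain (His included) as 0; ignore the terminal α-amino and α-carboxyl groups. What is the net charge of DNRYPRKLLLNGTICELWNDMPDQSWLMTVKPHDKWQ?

Positive (K, R): R3, R6, K7, K31, K35 → +5.
Negative (D, E): D1, E16, D20, D23, D34 → −5.
Net charge = (+5) + (−5) = 0.

0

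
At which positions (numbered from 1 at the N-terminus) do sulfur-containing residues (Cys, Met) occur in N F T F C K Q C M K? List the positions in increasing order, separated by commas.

Matching residues: C5, C8, M9.

5, 8, 9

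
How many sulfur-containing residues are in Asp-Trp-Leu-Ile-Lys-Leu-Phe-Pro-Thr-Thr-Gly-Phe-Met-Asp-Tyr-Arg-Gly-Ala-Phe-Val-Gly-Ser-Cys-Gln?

2

The sulfur-bearing residues are cysteine (–SH) and methionine (–S–CH₃).
Matching residues: Met13, Cys23.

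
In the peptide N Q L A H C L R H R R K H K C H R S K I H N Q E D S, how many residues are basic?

12

K, R, and H are the three residues with basic side chains (ε-amine, guanidinium, and imidazole respectively).
Matching residues: H5, R8, H9, R10, R11, K12, H13, K14, H16, R17, K19, H21.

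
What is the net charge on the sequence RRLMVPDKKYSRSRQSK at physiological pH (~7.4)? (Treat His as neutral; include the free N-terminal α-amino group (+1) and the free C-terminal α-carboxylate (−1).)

+6

The side chains ionized at physiological pH are Lys/Arg (+1) and Asp/Glu (−1); with His treated as neutral, nothing else contributes.
Positive (K, R): R1, R2, K8, K9, R12, R14, K17 → +7.
Negative (D, E): D7 → −1.
The N-terminus (+1) and C-terminus (−1) cancel.
Net charge = (+7) + (−1) = +6.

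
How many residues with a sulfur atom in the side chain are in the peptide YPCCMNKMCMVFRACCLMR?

9

Only Cys (C) and Met (M) have a sulfur atom in the side chain.
Matching residues: C3, C4, M5, M8, C9, M10, C15, C16, M18.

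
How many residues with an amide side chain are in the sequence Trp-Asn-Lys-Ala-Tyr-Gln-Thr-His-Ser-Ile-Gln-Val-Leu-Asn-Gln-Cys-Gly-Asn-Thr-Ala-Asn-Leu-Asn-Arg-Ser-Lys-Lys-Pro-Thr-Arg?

8

The amide-side-chain residues are Asn (N) and Gln (Q).
Matching residues: Asn2, Gln6, Gln11, Asn14, Gln15, Asn18, Asn21, Asn23.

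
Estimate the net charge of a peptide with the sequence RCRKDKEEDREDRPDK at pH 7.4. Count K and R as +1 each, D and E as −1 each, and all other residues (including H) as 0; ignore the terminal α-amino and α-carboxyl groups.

Positive (K, R): R1, R3, K4, K6, R10, R13, K16 → +7.
Negative (D, E): D5, E7, E8, D9, E11, D12, D15 → −7.
Net charge = (+7) + (−7) = 0.

0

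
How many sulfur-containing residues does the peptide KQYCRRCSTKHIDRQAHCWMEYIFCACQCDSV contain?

Only Cys (C) and Met (M) have a sulfur atom in the side chain.
Matching residues: C4, C7, C18, M20, C25, C27, C29.

7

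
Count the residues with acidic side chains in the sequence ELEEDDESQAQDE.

Aspartate (D) and glutamate (E) have carboxylic-acid side chains and are the acidic amino acids.
Matching residues: E1, E3, E4, D5, D6, E7, D12, E13.

8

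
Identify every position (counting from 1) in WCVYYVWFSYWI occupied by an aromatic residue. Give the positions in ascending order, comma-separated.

F, W, and Y each carry an aromatic ring on the side chain.
Matching residues: W1, Y4, Y5, W7, F8, Y10, W11.

1, 4, 5, 7, 8, 10, 11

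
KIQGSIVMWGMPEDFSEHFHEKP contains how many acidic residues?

Only D (aspartate) and E (glutamate) carry a side-chain carboxylic acid.
Matching residues: E13, D14, E17, E21.

4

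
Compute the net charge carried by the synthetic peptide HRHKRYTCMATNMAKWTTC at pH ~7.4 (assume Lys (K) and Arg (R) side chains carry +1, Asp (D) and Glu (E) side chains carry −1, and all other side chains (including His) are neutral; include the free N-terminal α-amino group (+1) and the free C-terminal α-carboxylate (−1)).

+4

Positive (K, R): R2, K4, R5, K15 → +4.
Negative (D, E): none → −0.
The N-terminus (+1) and C-terminus (−1) cancel.
Net charge = (+4) + (−0) = +4.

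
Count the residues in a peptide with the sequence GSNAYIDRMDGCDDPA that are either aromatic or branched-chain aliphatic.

2

Aromatic: F, W, Y. Branched-chain aliphatic: I, L, V.
Aromatic residues here: Y5 (1).
Branched-chain aliphatic residues here: I6 (1).
The two groups share no amino acid, so total = 1 + 1 = 2.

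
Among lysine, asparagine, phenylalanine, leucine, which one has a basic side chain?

K, R, and H are the three residues with basic side chains (ε-amine, guanidinium, and imidazole respectively).
Of the listed options, only lysine belongs to this group.

lysine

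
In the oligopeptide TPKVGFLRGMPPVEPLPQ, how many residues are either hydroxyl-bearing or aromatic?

2

Hydroxyl-bearing: S, T, Y. Aromatic: F, W, Y.
Hydroxyl-bearing residues here: T1 (1).
Aromatic residues here: F6 (1).
(Y belongs to both groups, but none appear in this sequence.) Total = 1 + 1 = 2.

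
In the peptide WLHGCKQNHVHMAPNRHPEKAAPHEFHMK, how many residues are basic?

K, R, and H are the three residues with basic side chains (ε-amine, guanidinium, and imidazole respectively).
Matching residues: H3, K6, H9, H11, R16, H17, K20, H24, H27, K29.

10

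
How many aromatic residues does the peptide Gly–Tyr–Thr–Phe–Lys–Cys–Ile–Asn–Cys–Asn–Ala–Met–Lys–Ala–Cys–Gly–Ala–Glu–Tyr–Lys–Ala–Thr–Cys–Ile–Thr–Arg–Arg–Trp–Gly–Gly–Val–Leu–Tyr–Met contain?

5

The aromatic amino acids are Phe (F, benzyl), Trp (W, indole), and Tyr (Y, phenol).
Matching residues: Tyr2, Phe4, Tyr19, Trp28, Tyr33.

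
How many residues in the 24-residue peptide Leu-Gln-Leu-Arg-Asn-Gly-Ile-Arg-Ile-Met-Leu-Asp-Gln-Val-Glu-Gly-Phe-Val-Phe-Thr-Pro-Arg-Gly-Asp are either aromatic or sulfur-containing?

3

Aromatic: F, W, Y. Sulfur-containing: C, M.
Aromatic residues here: Phe17, Phe19 (2).
Sulfur-containing residues here: Met10 (1).
The two groups share no amino acid, so total = 2 + 1 = 3.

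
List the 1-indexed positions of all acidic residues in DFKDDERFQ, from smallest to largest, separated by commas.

Aspartate (D) and glutamate (E) have carboxylic-acid side chains and are the acidic amino acids.
Matching residues: D1, D4, D5, E6.

1, 4, 5, 6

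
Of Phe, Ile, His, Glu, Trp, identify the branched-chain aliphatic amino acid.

The BCAAs are Val, Leu, and Ile — aliphatic side chains with a branch point.
Of the listed options, only Ile belongs to this group.

Ile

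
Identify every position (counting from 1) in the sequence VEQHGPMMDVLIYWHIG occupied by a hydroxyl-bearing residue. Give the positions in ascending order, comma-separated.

13

The –OH-bearing residues are Ser, Thr (aliphatic alcohols), and Tyr (phenol).
Matching residues: Y13.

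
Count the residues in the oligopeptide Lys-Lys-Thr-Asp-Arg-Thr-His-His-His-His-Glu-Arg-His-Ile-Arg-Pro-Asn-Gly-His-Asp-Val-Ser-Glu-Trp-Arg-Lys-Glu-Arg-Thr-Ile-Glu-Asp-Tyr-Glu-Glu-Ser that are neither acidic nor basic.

13

Acidic: D, E. Basic: K, R, H. All other residues are neither.
Matching residues: Thr3, Thr6, Ile14, Pro16, Asn17, Gly18, Val21, Ser22, Trp24, Thr29, Ile30, Tyr33, Ser36.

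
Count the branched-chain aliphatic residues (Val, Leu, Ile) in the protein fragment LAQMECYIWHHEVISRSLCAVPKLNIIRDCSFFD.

Matching residues: L1, I8, V13, I14, L18, V21, L24, I26, I27.

9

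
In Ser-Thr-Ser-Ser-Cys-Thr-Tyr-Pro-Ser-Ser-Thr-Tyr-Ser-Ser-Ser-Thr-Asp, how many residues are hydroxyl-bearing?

The –OH-bearing residues are Ser, Thr (aliphatic alcohols), and Tyr (phenol).
Matching residues: Ser1, Thr2, Ser3, Ser4, Thr6, Tyr7, Ser9, Ser10, Thr11, Tyr12, Ser13, Ser14, Ser15, Thr16.

14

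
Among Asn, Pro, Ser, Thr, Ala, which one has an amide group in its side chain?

Asn

Only N (asparagine) and Q (glutamine) carry a side-chain carboxamide.
Of the listed options, only Asn belongs to this group.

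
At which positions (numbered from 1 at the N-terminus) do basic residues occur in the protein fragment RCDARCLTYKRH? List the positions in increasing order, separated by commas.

K, R, and H are the three residues with basic side chains (ε-amine, guanidinium, and imidazole respectively).
Matching residues: R1, R5, K10, R11, H12.

1, 5, 10, 11, 12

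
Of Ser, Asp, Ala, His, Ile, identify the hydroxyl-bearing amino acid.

The –OH-bearing residues are Ser, Thr (aliphatic alcohols), and Tyr (phenol).
Of the listed options, only Ser belongs to this group.

Ser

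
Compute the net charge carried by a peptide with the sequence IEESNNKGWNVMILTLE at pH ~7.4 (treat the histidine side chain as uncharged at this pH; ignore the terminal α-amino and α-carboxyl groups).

Near pH 7.4, K and R contribute +1 each, D and E contribute −1 each, and every other side chain (His included, as stated) is uncharged.
Positive (K, R): K7 → +1.
Negative (D, E): E2, E3, E17 → −3.
Net charge = (+1) + (−3) = −2.

-2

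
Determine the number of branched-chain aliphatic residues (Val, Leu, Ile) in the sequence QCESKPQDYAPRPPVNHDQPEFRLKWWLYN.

Matching residues: V15, L24, L28.

3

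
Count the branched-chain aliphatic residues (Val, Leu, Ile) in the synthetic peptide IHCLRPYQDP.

2

Matching residues: I1, L4.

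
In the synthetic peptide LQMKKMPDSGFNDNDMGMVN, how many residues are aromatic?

1

The aromatic amino acids are Phe (F, benzyl), Trp (W, indole), and Tyr (Y, phenol).
Matching residues: F11.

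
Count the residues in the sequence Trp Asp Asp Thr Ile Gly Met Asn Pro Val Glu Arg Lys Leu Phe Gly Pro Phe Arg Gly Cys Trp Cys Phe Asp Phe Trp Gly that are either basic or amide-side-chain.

4

Basic: H, K, R. Amide-side-chain: N, Q.
Basic residues here: Arg12, Lys13, Arg19 (3).
Amide-side-chain residues here: Asn8 (1).
The two groups share no amino acid, so total = 3 + 1 = 4.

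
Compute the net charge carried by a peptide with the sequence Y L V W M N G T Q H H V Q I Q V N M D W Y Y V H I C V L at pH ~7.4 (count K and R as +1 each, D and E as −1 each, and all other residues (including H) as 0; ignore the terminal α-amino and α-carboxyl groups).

-1

Positive (K, R): none → +0.
Negative (D, E): D19 → −1.
Net charge = (+0) + (−1) = −1.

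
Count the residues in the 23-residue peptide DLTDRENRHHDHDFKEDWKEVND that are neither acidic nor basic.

Acidic: D, E. Basic: K, R, H. All other residues are neither.
Matching residues: L2, T3, N7, F14, W18, V21, N22.

7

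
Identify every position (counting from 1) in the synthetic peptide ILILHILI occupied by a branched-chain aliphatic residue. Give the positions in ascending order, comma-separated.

The BCAAs are Val, Leu, and Ile — aliphatic side chains with a branch point.
Matching residues: I1, L2, I3, L4, I6, L7, I8.

1, 2, 3, 4, 6, 7, 8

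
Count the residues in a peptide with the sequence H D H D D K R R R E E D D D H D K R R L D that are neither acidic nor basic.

Acidic: D, E. Basic: K, R, H. All other residues are neither.
Matching residues: L20.

1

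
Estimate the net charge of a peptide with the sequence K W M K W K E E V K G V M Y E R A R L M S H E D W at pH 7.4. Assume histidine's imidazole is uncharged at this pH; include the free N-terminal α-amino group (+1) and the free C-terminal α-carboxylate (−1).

The side chains ionized at physiological pH are Lys/Arg (+1) and Asp/Glu (−1); with His treated as neutral, nothing else contributes.
Positive (K, R): K1, K4, K6, K10, R16, R18 → +6.
Negative (D, E): E7, E8, E15, E23, D24 → −5.
The N-terminus (+1) and C-terminus (−1) cancel.
Net charge = (+6) + (−5) = +1.

+1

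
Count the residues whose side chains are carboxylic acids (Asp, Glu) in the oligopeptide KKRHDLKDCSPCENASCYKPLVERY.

Matching residues: D5, D8, E13, E23.

4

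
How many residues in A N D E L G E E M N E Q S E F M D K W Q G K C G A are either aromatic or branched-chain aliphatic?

Aromatic: F, W, Y. Branched-chain aliphatic: I, L, V.
Aromatic residues here: F15, W19 (2).
Branched-chain aliphatic residues here: L5 (1).
The two groups share no amino acid, so total = 2 + 1 = 3.

3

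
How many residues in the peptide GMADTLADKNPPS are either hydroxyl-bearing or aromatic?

2

Hydroxyl-bearing: S, T, Y. Aromatic: F, W, Y.
Hydroxyl-bearing residues here: T5, S13 (2).
Aromatic residues here: none (0).
(Y belongs to both groups, but none appear in this sequence.) Total = 2 + 0 = 2.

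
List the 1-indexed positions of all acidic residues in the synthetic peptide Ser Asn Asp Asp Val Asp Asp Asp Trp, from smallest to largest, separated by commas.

3, 4, 6, 7, 8

The acidic residues are Asp (D) and Glu (E), whose side chains end in a carboxylate group.
Matching residues: Asp3, Asp4, Asp6, Asp7, Asp8.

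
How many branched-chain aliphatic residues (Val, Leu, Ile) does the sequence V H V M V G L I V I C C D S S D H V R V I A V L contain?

Matching residues: V1, V3, V5, L7, I8, V9, I10, V18, V20, I21, V23, L24.

12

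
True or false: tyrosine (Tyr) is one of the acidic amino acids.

False

Aspartate (D) and glutamate (E) have carboxylic-acid side chains and are the acidic amino acids.
Tyrosine is not in this group.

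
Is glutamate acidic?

Yes

The acidic residues are Asp (D) and Glu (E), whose side chains end in a carboxylate group.
Glutamate is in this group.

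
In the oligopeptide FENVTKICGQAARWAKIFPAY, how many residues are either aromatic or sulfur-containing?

Aromatic: F, W, Y. Sulfur-containing: C, M.
Aromatic residues here: F1, W14, F18, Y21 (4).
Sulfur-containing residues here: C8 (1).
The two groups share no amino acid, so total = 4 + 1 = 5.

5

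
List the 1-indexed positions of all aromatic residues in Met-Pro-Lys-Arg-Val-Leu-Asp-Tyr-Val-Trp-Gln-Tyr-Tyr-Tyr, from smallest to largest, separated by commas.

F, W, and Y each carry an aromatic ring on the side chain.
Matching residues: Tyr8, Trp10, Tyr12, Tyr13, Tyr14.

8, 10, 12, 13, 14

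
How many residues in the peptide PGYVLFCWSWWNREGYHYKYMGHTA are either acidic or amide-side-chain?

2

Acidic: D, E. Amide-side-chain: N, Q.
Acidic residues here: E14 (1).
Amide-side-chain residues here: N12 (1).
The two groups share no amino acid, so total = 1 + 1 = 2.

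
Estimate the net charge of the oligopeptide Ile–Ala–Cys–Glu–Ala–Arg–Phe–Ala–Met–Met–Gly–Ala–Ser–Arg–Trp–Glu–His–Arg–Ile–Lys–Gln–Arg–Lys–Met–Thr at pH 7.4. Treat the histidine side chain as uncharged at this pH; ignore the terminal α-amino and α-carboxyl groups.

The side chains ionized at physiological pH are Lys/Arg (+1) and Asp/Glu (−1); with His treated as neutral, nothing else contributes.
Positive (K, R): Arg6, Arg14, Arg18, Lys20, Arg22, Lys23 → +6.
Negative (D, E): Glu4, Glu16 → −2.
Net charge = (+6) + (−2) = +4.

+4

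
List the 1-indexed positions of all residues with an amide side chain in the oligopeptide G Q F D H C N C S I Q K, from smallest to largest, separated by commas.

Asparagine (N) and glutamine (Q) have uncharged amide side chains.
Matching residues: Q2, N7, Q11.

2, 7, 11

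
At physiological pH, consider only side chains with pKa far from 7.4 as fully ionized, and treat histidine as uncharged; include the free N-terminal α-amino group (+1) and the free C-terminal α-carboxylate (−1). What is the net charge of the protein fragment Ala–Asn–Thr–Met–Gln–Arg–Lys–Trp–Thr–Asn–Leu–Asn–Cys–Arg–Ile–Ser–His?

+3

At pH ~7.4 the Lys and Arg side chains are protonated (+1), the Asp and Glu side chains are deprotonated (−1), and with His taken as neutral all other side chains carry no charge.
Positive (K, R): Arg6, Lys7, Arg14 → +3.
Negative (D, E): none → −0.
The N-terminus (+1) and C-terminus (−1) cancel.
Net charge = (+3) + (−0) = +3.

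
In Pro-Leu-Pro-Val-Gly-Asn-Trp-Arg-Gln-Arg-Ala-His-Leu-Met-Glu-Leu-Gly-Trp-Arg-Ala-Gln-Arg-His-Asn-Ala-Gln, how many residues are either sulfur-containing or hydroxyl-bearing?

Sulfur-containing: C, M. Hydroxyl-bearing: S, T, Y.
Sulfur-containing residues here: Met14 (1).
Hydroxyl-bearing residues here: none (0).
The two groups share no amino acid, so total = 1 + 0 = 1.

1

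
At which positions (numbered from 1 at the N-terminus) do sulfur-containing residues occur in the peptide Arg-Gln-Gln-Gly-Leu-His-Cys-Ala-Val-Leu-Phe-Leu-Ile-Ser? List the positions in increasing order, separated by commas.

7

Cysteine (C, thiol) and methionine (M, thioether) are the two sulfur-containing amino acids.
Matching residues: Cys7.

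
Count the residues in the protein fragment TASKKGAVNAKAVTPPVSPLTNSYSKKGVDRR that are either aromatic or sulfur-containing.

1

Aromatic: F, W, Y. Sulfur-containing: C, M.
Aromatic residues here: Y24 (1).
Sulfur-containing residues here: none (0).
The two groups share no amino acid, so total = 1 + 0 = 1.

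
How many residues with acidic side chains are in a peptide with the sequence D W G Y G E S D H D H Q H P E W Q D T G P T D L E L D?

9

Only D (aspartate) and E (glutamate) carry a side-chain carboxylic acid.
Matching residues: D1, E6, D8, D10, E15, D18, D23, E25, D27.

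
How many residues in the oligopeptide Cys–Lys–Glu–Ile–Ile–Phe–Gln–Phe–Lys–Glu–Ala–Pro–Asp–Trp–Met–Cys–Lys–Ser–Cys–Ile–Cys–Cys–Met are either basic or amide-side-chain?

Basic: H, K, R. Amide-side-chain: N, Q.
Basic residues here: Lys2, Lys9, Lys17 (3).
Amide-side-chain residues here: Gln7 (1).
The two groups share no amino acid, so total = 3 + 1 = 4.

4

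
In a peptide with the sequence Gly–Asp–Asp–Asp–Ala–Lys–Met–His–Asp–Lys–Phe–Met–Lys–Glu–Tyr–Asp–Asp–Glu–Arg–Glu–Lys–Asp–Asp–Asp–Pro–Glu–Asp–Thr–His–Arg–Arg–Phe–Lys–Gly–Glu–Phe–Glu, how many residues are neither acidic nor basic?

11

Acidic: D, E. Basic: K, R, H. All other residues are neither.
Matching residues: Gly1, Ala5, Met7, Phe11, Met12, Tyr15, Pro25, Thr28, Phe32, Gly34, Phe36.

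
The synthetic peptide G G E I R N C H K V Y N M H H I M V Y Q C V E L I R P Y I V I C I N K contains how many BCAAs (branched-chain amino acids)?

Valine (V), leucine (L), and isoleucine (I) are the branched-chain amino acids.
Matching residues: I4, V10, I16, V18, V22, L24, I25, I29, V30, I31, I33.

11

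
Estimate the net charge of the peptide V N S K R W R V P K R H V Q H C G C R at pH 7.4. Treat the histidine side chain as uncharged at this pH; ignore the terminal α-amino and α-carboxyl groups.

Near pH 7.4, K and R contribute +1 each, D and E contribute −1 each, and every other side chain (His included, as stated) is uncharged.
Positive (K, R): K4, R5, R7, K10, R11, R19 → +6.
Negative (D, E): none → −0.
Net charge = (+6) + (−0) = +6.

+6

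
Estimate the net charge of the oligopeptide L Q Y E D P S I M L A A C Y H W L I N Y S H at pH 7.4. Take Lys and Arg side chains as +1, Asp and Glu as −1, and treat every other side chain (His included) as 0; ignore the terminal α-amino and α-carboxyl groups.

-2

Positive (K, R): none → +0.
Negative (D, E): E4, D5 → −2.
Net charge = (+0) + (−2) = −2.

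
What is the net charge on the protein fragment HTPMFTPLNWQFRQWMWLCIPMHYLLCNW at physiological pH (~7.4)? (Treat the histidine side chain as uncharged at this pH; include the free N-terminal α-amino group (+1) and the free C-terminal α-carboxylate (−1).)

+1

The side chains ionized at physiological pH are Lys/Arg (+1) and Asp/Glu (−1); with His treated as neutral, nothing else contributes.
Positive (K, R): R13 → +1.
Negative (D, E): none → −0.
The N-terminus (+1) and C-terminus (−1) cancel.
Net charge = (+1) + (−0) = +1.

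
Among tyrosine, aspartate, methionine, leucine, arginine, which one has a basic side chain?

Lysine (K), arginine (R), and histidine (H) have basic, nitrogen-containing side chains.
Of the listed options, only arginine belongs to this group.

arginine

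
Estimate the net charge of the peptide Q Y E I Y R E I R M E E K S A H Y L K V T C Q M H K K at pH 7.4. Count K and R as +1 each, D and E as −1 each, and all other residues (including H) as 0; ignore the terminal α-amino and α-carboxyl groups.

+2

Positive (K, R): R6, R9, K13, K19, K26, K27 → +6.
Negative (D, E): E3, E7, E11, E12 → −4.
Net charge = (+6) + (−4) = +2.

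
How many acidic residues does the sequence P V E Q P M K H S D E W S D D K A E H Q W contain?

6

The acidic residues are Asp (D) and Glu (E), whose side chains end in a carboxylate group.
Matching residues: E3, D10, E11, D14, D15, E18.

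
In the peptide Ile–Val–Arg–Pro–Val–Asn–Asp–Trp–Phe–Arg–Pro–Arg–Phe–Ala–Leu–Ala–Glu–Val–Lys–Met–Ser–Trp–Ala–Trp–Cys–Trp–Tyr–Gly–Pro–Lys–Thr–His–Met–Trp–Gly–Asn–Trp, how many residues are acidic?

2

The acidic residues are Asp (D) and Glu (E), whose side chains end in a carboxylate group.
Matching residues: Asp7, Glu17.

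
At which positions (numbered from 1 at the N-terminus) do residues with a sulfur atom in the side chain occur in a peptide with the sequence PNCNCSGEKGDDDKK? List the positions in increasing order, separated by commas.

Only Cys (C) and Met (M) have a sulfur atom in the side chain.
Matching residues: C3, C5.

3, 5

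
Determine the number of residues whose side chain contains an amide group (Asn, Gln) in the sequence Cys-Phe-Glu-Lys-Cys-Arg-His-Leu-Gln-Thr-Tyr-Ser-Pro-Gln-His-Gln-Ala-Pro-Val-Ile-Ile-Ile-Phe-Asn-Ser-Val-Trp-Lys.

4

Matching residues: Gln9, Gln14, Gln16, Asn24.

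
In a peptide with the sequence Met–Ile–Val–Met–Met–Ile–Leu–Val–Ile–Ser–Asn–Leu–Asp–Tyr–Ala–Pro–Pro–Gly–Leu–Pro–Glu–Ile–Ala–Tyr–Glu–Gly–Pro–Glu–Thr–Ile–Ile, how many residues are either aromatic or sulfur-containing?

5

Aromatic: F, W, Y. Sulfur-containing: C, M.
Aromatic residues here: Tyr14, Tyr24 (2).
Sulfur-containing residues here: Met1, Met4, Met5 (3).
The two groups share no amino acid, so total = 2 + 3 = 5.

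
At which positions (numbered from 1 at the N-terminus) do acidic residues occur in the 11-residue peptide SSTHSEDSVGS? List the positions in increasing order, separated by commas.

6, 7

Aspartate (D) and glutamate (E) have carboxylic-acid side chains and are the acidic amino acids.
Matching residues: E6, D7.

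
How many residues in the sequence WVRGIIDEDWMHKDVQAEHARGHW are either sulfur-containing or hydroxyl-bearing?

Sulfur-containing: C, M. Hydroxyl-bearing: S, T, Y.
Sulfur-containing residues here: M11 (1).
Hydroxyl-bearing residues here: none (0).
The two groups share no amino acid, so total = 1 + 0 = 1.

1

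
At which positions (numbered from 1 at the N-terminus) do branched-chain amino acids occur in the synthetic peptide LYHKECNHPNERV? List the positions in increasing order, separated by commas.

V, L, and I make up the branched-chain aliphatic group.
Matching residues: L1, V13.

1, 13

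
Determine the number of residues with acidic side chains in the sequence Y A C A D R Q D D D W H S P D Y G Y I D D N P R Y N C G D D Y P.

9

The acidic residues are Asp (D) and Glu (E), whose side chains end in a carboxylate group.
Matching residues: D5, D8, D9, D10, D15, D20, D21, D29, D30.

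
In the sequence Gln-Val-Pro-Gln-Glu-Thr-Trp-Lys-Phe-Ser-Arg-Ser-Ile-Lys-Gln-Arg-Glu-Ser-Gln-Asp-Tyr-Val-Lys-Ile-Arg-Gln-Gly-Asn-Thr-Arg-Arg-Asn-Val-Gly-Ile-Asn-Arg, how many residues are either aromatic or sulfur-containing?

Aromatic: F, W, Y. Sulfur-containing: C, M.
Aromatic residues here: Trp7, Phe9, Tyr21 (3).
Sulfur-containing residues here: none (0).
The two groups share no amino acid, so total = 3 + 0 = 3.

3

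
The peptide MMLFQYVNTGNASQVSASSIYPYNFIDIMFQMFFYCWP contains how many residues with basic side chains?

K, R, and H are the three residues with basic side chains (ε-amine, guanidinium, and imidazole respectively).
None of the 38 residues belong to this group.

0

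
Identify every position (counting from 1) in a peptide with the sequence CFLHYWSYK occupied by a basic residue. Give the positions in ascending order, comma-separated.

K, R, and H are the three residues with basic side chains (ε-amine, guanidinium, and imidazole respectively).
Matching residues: H4, K9.

4, 9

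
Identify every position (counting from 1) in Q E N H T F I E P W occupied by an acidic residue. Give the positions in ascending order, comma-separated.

2, 8

The acidic residues are Asp (D) and Glu (E), whose side chains end in a carboxylate group.
Matching residues: E2, E8.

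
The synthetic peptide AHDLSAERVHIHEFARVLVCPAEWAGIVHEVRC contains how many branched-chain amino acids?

V, L, and I make up the branched-chain aliphatic group.
Matching residues: L4, V9, I11, V17, L18, V19, I27, V28, V31.

9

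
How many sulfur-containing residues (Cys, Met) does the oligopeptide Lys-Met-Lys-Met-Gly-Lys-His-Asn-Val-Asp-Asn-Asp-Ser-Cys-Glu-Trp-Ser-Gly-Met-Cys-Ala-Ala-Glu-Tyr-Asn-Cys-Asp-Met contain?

7

Matching residues: Met2, Met4, Cys14, Met19, Cys20, Cys26, Met28.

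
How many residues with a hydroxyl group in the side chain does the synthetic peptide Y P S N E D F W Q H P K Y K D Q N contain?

3

The –OH-bearing residues are Ser, Thr (aliphatic alcohols), and Tyr (phenol).
Matching residues: Y1, S3, Y13.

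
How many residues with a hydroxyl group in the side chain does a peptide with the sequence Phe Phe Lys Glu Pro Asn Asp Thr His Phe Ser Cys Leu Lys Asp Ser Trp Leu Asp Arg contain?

Serine (S), threonine (T), and tyrosine (Y) each carry a hydroxyl group on the side chain.
Matching residues: Thr8, Ser11, Ser16.

3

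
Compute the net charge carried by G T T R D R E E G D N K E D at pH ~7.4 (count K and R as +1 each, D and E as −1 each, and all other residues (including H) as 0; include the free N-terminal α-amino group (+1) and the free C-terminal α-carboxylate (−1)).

-3

Positive (K, R): R4, R6, K12 → +3.
Negative (D, E): D5, E7, E8, D10, E13, D14 → −6.
The N-terminus (+1) and C-terminus (−1) cancel.
Net charge = (+3) + (−6) = −3.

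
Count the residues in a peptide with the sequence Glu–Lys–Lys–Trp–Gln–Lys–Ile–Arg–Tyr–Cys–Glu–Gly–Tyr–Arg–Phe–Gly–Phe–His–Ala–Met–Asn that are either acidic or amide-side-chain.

Acidic: D, E. Amide-side-chain: N, Q.
Acidic residues here: Glu1, Glu11 (2).
Amide-side-chain residues here: Gln5, Asn21 (2).
The two groups share no amino acid, so total = 2 + 2 = 4.

4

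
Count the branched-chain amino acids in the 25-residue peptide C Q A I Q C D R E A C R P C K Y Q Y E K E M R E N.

V, L, and I make up the branched-chain aliphatic group.
Matching residues: I4.

1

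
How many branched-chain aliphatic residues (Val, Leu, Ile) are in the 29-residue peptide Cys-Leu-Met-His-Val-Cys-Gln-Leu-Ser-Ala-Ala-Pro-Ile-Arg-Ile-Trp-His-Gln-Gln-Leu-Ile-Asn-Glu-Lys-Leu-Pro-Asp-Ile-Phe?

9

Matching residues: Leu2, Val5, Leu8, Ile13, Ile15, Leu20, Ile21, Leu25, Ile28.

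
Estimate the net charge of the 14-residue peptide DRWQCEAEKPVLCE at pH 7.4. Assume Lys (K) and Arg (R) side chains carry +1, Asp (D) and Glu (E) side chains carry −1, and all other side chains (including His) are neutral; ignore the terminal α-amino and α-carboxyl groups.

-2

Positive (K, R): R2, K9 → +2.
Negative (D, E): D1, E6, E8, E14 → −4.
Net charge = (+2) + (−4) = −2.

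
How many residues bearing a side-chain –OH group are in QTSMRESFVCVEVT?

The –OH-bearing residues are Ser, Thr (aliphatic alcohols), and Tyr (phenol).
Matching residues: T2, S3, S7, T14.

4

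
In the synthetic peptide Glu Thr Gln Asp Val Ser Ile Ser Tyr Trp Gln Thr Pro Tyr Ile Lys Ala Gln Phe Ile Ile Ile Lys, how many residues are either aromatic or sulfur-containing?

4

Aromatic: F, W, Y. Sulfur-containing: C, M.
Aromatic residues here: Tyr9, Trp10, Tyr14, Phe19 (4).
Sulfur-containing residues here: none (0).
The two groups share no amino acid, so total = 4 + 0 = 4.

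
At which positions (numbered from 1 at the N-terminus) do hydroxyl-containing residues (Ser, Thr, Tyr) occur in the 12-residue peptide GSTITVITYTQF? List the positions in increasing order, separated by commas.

Matching residues: S2, T3, T5, T8, Y9, T10.

2, 3, 5, 8, 9, 10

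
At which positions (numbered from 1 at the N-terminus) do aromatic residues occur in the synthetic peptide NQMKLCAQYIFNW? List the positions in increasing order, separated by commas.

The aromatic amino acids are Phe (F, benzyl), Trp (W, indole), and Tyr (Y, phenol).
Matching residues: Y9, F11, W13.

9, 11, 13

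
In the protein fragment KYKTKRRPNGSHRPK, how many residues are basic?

8

K, R, and H are the three residues with basic side chains (ε-amine, guanidinium, and imidazole respectively).
Matching residues: K1, K3, K5, R6, R7, H12, R13, K15.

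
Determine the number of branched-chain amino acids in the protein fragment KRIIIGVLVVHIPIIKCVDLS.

12

The BCAAs are Val, Leu, and Ile — aliphatic side chains with a branch point.
Matching residues: I3, I4, I5, V7, L8, V9, V10, I12, I14, I15, V18, L20.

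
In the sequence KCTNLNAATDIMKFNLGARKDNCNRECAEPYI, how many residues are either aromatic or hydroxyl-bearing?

Aromatic: F, W, Y. Hydroxyl-bearing: S, T, Y.
Aromatic residues here: F14, Y31 (2).
Hydroxyl-bearing residues here: T3, T9, Y31 (3).
Y is in both groups, so the 1 Y residue must not be double-counted.
Total = 2 + 3 − 1 = 4.

4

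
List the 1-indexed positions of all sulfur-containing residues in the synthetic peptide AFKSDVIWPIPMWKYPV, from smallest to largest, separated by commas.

12

The sulfur-bearing residues are cysteine (–SH) and methionine (–S–CH₃).
Matching residues: M12.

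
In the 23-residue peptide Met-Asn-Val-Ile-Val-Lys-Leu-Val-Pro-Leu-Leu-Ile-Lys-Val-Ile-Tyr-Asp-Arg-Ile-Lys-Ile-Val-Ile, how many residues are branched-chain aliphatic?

14

The BCAAs are Val, Leu, and Ile — aliphatic side chains with a branch point.
Matching residues: Val3, Ile4, Val5, Leu7, Val8, Leu10, Leu11, Ile12, Val14, Ile15, Ile19, Ile21, Val22, Ile23.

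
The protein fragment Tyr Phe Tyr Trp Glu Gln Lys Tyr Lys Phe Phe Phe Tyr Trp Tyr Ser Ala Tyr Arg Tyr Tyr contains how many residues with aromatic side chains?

Phenylalanine (F), tryptophan (W), and tyrosine (Y) have aromatic ring side chains.
Matching residues: Tyr1, Phe2, Tyr3, Trp4, Tyr8, Phe10, Phe11, Phe12, Tyr13, Trp14, Tyr15, Tyr18, Tyr20, Tyr21.

14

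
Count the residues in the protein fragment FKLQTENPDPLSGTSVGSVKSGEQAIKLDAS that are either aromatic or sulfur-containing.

1

Aromatic: F, W, Y. Sulfur-containing: C, M.
Aromatic residues here: F1 (1).
Sulfur-containing residues here: none (0).
The two groups share no amino acid, so total = 1 + 0 = 1.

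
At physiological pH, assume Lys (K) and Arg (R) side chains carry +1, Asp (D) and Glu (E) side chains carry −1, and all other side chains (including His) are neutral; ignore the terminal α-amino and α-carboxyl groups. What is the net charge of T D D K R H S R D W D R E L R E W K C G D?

-1

Positive (K, R): K4, R5, R8, R12, R15, K18 → +6.
Negative (D, E): D2, D3, D9, D11, E13, E16, D21 → −7.
Net charge = (+6) + (−7) = −1.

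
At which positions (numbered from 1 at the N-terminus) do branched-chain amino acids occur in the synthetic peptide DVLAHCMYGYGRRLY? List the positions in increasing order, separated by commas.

2, 3, 14

V, L, and I make up the branched-chain aliphatic group.
Matching residues: V2, L3, L14.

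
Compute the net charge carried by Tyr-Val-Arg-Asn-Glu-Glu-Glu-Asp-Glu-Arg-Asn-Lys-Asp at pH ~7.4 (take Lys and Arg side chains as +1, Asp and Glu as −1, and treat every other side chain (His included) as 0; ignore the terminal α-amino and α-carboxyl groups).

Positive (K, R): Arg3, Arg10, Lys12 → +3.
Negative (D, E): Glu5, Glu6, Glu7, Asp8, Glu9, Asp13 → −6.
Net charge = (+3) + (−6) = −3.

-3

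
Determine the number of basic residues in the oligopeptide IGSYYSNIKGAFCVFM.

1

The basic amino acids are Lys (K), Arg (R), and His (H).
Matching residues: K9.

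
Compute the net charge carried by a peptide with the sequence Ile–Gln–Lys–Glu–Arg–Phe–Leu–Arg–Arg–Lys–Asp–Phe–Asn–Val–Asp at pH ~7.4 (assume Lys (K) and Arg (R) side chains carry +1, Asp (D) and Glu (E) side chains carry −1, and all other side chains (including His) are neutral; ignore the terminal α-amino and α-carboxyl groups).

+2

Positive (K, R): Lys3, Arg5, Arg8, Arg9, Lys10 → +5.
Negative (D, E): Glu4, Asp11, Asp15 → −3.
Net charge = (+5) + (−3) = +2.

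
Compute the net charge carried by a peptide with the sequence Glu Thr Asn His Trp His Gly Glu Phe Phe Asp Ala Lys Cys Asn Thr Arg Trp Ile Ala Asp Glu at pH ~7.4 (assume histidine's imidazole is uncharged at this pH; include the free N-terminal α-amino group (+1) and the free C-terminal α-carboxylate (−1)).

-3

The side chains ionized at physiological pH are Lys/Arg (+1) and Asp/Glu (−1); with His treated as neutral, nothing else contributes.
Positive (K, R): Lys13, Arg17 → +2.
Negative (D, E): Glu1, Glu8, Asp11, Asp21, Glu22 → −5.
The N-terminus (+1) and C-terminus (−1) cancel.
Net charge = (+2) + (−5) = −3.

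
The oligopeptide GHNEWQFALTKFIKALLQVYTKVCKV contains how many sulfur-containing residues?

1

Only Cys (C) and Met (M) have a sulfur atom in the side chain.
Matching residues: C24.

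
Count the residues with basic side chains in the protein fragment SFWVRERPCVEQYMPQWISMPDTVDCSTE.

Lysine (K), arginine (R), and histidine (H) have basic, nitrogen-containing side chains.
Matching residues: R5, R7.

2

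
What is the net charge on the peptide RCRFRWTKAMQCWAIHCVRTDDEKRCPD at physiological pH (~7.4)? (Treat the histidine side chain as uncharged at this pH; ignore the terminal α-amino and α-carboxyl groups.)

At pH ~7.4 the Lys and Arg side chains are protonated (+1), the Asp and Glu side chains are deprotonated (−1), and with His taken as neutral all other side chains carry no charge.
Positive (K, R): R1, R3, R5, K8, R19, K24, R25 → +7.
Negative (D, E): D21, D22, E23, D28 → −4.
Net charge = (+7) + (−4) = +3.

+3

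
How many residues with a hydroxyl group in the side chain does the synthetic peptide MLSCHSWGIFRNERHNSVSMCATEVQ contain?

5

S, T, and Y are the three residues with a side-chain hydroxyl.
Matching residues: S3, S6, S17, S19, T23.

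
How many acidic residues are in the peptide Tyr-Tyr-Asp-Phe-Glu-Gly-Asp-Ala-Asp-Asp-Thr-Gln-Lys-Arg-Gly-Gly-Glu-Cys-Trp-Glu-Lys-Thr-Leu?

7

The acidic residues are Asp (D) and Glu (E), whose side chains end in a carboxylate group.
Matching residues: Asp3, Glu5, Asp7, Asp9, Asp10, Glu17, Glu20.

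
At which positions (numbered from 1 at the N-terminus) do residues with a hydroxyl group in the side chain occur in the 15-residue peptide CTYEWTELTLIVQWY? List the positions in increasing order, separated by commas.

2, 3, 6, 9, 15

S, T, and Y are the three residues with a side-chain hydroxyl.
Matching residues: T2, Y3, T6, T9, Y15.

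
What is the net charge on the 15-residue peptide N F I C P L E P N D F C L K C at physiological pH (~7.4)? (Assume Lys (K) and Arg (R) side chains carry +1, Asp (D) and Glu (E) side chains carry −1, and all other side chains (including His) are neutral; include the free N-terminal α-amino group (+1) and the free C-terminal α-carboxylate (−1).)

-1

Positive (K, R): K14 → +1.
Negative (D, E): E7, D10 → −2.
The N-terminus (+1) and C-terminus (−1) cancel.
Net charge = (+1) + (−2) = −1.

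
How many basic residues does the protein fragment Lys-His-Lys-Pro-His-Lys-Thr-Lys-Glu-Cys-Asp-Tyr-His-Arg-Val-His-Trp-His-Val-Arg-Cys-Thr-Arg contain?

The basic amino acids are Lys (K), Arg (R), and His (H).
Matching residues: Lys1, His2, Lys3, His5, Lys6, Lys8, His13, Arg14, His16, His18, Arg20, Arg23.

12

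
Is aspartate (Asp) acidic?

Aspartate (D) and glutamate (E) have carboxylic-acid side chains and are the acidic amino acids.
Aspartate is in this group.

Yes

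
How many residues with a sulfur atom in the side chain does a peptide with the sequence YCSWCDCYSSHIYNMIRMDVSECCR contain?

7

The sulfur-bearing residues are cysteine (–SH) and methionine (–S–CH₃).
Matching residues: C2, C5, C7, M15, M18, C23, C24.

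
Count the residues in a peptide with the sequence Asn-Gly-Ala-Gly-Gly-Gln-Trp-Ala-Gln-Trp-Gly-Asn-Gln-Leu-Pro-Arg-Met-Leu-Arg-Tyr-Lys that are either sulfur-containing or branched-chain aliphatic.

3

Sulfur-containing: C, M. Branched-chain aliphatic: I, L, V.
Sulfur-containing residues here: Met17 (1).
Branched-chain aliphatic residues here: Leu14, Leu18 (2).
The two groups share no amino acid, so total = 1 + 2 = 3.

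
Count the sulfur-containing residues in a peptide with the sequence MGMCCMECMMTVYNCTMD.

10

Cysteine (C, thiol) and methionine (M, thioether) are the two sulfur-containing amino acids.
Matching residues: M1, M3, C4, C5, M6, C8, M9, M10, C15, M17.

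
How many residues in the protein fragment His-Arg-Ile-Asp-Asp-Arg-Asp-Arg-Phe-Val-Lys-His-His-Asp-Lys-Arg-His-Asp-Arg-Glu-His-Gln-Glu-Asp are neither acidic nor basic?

Acidic: D, E. Basic: K, R, H. All other residues are neither.
Matching residues: Ile3, Phe9, Val10, Gln22.

4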